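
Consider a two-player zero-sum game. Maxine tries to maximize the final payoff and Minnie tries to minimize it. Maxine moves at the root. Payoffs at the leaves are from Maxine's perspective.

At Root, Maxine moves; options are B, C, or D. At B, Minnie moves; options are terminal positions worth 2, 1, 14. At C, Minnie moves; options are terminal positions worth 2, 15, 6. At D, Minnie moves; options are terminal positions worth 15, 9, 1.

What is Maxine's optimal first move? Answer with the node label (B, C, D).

B (Minnie): min(2, 1, 14) = 1
C (Minnie): min(2, 15, 6) = 2
D (Minnie): min(15, 9, 1) = 1
Root (Maxine): max(1, 2, 1) = 2
Maxine picks the child with the highest value: C (value 2).

C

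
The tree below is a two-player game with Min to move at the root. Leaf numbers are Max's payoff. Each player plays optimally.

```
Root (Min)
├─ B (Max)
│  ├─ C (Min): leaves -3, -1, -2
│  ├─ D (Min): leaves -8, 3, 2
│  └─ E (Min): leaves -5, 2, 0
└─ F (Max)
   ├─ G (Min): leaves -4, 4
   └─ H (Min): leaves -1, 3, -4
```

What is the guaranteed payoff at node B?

C: min(-3, -1, -2) = -3
D: min(-8, 3, 2) = -8
E: min(-5, 2, 0) = -5
B: max(-3, -8, -5) = -3

-3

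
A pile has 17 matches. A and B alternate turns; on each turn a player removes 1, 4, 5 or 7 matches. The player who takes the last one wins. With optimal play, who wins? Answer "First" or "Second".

Positions where the player to move wins (W) vs loses (L):
i:   0  1  2  3  4  5  6  7  8  9 10 11 12 13 14 15 16 17
     L  W  L  W  W  W  W  W  L  W  L  W  W  W  W  W  L  W
Position 17 is W, so the first player wins.

First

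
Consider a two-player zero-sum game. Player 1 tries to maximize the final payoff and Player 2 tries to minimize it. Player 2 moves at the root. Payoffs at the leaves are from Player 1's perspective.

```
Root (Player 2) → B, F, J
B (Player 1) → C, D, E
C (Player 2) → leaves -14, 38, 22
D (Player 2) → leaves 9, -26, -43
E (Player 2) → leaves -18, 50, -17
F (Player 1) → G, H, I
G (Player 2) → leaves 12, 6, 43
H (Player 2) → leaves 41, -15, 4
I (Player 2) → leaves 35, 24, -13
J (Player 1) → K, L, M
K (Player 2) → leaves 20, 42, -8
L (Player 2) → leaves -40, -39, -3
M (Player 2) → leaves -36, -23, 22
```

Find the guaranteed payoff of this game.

-14

C (Player 2): min(-14, 38, 22) = -14
D (Player 2): min(9, -26, -43) = -43
E (Player 2): min(-18, 50, -17) = -18
B (Player 1): max(-14, -43, -18) = -14
G (Player 2): min(12, 6, 43) = 6
H (Player 2): min(41, -15, 4) = -15
I (Player 2): min(35, 24, -13) = -13
F (Player 1): max(6, -15, -13) = 6
K (Player 2): min(20, 42, -8) = -8
L (Player 2): min(-40, -39, -3) = -40
M (Player 2): min(-36, -23, 22) = -36
J (Player 1): max(-8, -40, -36) = -8
Root (Player 2): min(-14, 6, -8) = -14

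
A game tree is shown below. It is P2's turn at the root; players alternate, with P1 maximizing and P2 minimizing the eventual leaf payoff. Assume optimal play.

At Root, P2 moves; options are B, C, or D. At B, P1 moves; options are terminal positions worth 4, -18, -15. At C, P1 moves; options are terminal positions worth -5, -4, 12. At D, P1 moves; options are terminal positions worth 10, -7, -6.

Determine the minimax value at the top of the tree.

4

B (P1): max(4, -18, -15) = 4
C (P1): max(-5, -4, 12) = 12
D (P1): max(10, -7, -6) = 10
Root (P2): min(4, 12, 10) = 4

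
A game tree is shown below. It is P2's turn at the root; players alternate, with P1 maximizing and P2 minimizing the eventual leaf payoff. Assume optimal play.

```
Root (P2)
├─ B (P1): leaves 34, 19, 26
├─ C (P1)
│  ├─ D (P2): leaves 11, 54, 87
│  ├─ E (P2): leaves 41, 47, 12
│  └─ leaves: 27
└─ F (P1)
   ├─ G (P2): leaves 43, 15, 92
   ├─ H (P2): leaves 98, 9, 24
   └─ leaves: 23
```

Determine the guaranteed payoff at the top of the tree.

B (P1): max(34, 19, 26) = 34
D (P2): min(11, 54, 87) = 11
E (P2): min(41, 47, 12) = 12
C (P1): max(11, 12, 27) = 27
G (P2): min(43, 15, 92) = 15
H (P2): min(98, 9, 24) = 9
F (P1): max(15, 9, 23) = 23
Root (P2): min(34, 27, 23) = 23

23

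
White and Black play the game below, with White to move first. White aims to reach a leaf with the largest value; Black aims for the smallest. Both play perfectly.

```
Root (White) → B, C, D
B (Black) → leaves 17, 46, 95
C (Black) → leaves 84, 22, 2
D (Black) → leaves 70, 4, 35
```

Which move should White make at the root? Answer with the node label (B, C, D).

B

B (Black): min(17, 46, 95) = 17
C (Black): min(84, 22, 2) = 2
D (Black): min(70, 4, 35) = 4
Root (White): max(17, 2, 4) = 17
White picks the child with the highest value: B (value 17).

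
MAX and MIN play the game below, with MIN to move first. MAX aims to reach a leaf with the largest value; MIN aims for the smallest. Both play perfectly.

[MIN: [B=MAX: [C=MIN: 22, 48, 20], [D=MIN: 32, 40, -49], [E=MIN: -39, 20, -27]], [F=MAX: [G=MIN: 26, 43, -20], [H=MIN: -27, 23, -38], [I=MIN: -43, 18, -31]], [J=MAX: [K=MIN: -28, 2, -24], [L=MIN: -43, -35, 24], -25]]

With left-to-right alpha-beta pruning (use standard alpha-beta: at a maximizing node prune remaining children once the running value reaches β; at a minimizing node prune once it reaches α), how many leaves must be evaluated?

17

C [α=-∞,β=+∞]: v=20
D [α=20,β=+∞]: v=-49
E [α=20,β=+∞]: v=-39 after child 1 ≤ α → α-cutoff, skip 2
B [α=-∞,β=+∞]: v=20
G [α=-∞,β=20]: v=-20
H [α=-20,β=20]: v=-27 after child 1 ≤ α → α-cutoff, skip 2
I [α=-20,β=20]: v=-43 after child 1 ≤ α → α-cutoff, skip 2
F [α=-∞,β=20]: v=-20
K [α=-∞,β=-20]: v=-28
L [α=-28,β=-20]: v=-43 after child 1 ≤ α → α-cutoff, skip 2
J [α=-∞,β=-20]: v=-25
Root [α=-∞,β=+∞]: v=-25
Leaves evaluated: 17 of 25.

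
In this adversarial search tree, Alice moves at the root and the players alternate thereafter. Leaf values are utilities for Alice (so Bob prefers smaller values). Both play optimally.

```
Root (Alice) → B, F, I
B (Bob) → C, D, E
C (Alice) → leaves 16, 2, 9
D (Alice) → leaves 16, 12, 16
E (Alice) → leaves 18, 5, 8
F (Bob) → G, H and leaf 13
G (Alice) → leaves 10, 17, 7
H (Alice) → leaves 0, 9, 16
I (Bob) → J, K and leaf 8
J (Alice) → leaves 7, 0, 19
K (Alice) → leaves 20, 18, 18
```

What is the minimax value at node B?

C: max(16, 2, 9) = 16
D: max(16, 12, 16) = 16
E: max(18, 5, 8) = 18
B: min(16, 16, 18) = 16

16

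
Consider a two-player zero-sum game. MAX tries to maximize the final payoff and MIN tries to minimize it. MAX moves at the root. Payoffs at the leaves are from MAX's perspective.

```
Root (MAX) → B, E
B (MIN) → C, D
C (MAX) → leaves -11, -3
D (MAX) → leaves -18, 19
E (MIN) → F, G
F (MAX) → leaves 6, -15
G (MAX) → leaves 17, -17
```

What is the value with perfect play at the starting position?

C (MAX): max(-11, -3) = -3
D (MAX): max(-18, 19) = 19
B (MIN): min(-3, 19) = -3
F (MAX): max(6, -15) = 6
G (MAX): max(17, -17) = 17
E (MIN): min(6, 17) = 6
Root (MAX): max(-3, 6) = 6

6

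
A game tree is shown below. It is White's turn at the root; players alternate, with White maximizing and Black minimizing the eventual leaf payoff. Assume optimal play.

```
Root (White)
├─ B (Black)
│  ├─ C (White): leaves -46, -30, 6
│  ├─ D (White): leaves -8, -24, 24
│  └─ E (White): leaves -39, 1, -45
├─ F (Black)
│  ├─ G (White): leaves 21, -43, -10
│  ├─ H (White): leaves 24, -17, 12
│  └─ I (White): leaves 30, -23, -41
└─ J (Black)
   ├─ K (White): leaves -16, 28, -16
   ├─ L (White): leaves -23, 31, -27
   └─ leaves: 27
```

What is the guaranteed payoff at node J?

K: max(-16, 28, -16) = 28
L: max(-23, 31, -27) = 31
J: min(28, 31, 27) = 27

27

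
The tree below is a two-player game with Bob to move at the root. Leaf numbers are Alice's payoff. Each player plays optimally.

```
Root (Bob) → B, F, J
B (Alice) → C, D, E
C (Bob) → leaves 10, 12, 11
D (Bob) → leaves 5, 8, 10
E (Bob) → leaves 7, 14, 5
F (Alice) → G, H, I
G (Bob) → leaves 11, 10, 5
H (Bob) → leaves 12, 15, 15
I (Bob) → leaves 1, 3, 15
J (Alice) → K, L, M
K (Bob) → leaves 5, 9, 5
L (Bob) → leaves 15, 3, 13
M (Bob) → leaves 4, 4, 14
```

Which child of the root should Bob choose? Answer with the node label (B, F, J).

C (Bob): min(10, 12, 11) = 10
D (Bob): min(5, 8, 10) = 5
E (Bob): min(7, 14, 5) = 5
B (Alice): max(10, 5, 5) = 10
G (Bob): min(11, 10, 5) = 5
H (Bob): min(12, 15, 15) = 12
I (Bob): min(1, 3, 15) = 1
F (Alice): max(5, 12, 1) = 12
K (Bob): min(5, 9, 5) = 5
L (Bob): min(15, 3, 13) = 3
M (Bob): min(4, 4, 14) = 4
J (Alice): max(5, 3, 4) = 5
Root (Bob): min(10, 12, 5) = 5
Bob picks the child with the lowest value: J (value 5).

J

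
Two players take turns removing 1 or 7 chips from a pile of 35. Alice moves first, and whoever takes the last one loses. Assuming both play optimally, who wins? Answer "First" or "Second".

W/L table (W = player to move can force a win):
i:   0  1  2  3  4  5  6  7  8  9 10 11 12 13 14 15 16 17 18 19 20 21 22 23 24 25 26 27 28 29 30 31 32 33 34 35
     W  L  W  L  W  L  W  L  W  L  W  L  W  L  W  L  W  L  W  L  W  L  W  L  W  L  W  L  W  L  W  L  W  L  W  L
Position 35 is L, so the second player wins.

Second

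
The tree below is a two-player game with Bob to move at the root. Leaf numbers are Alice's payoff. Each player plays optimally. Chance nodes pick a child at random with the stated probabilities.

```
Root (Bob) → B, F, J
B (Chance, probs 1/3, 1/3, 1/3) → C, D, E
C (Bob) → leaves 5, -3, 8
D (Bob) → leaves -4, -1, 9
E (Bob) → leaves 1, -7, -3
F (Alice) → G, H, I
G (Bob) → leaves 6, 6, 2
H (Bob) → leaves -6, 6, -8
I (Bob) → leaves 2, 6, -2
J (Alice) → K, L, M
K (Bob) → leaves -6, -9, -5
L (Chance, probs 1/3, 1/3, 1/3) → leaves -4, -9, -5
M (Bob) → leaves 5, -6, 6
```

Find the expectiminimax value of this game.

C (Bob): min(5, -3, 8) = -3
D (Bob): min(-4, -1, 9) = -4
E (Bob): min(1, -7, -3) = -7
B (Chance): 1/3·-3 + 1/3·-4 + 1/3·-7 = -4.67
G (Bob): min(6, 6, 2) = 2
H (Bob): min(-6, 6, -8) = -8
I (Bob): min(2, 6, -2) = -2
F (Alice): max(2, -8, -2) = 2
K (Bob): min(-6, -9, -5) = -9
L (Chance): 1/3·-4 + 1/3·-9 + 1/3·-5 = -6
M (Bob): min(5, -6, 6) = -6
J (Alice): max(-9, -6, -6) = -6
Root (Bob): min(-4.67, 2, -6) = -6

-6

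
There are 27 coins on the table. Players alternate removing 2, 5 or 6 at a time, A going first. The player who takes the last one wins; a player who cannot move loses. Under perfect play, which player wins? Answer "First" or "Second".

First

W/L table (W = player to move can force a win):
i:   0  1  2  3  4  5  6  7  8  9 10 11 12 13 14 15 16 17 18 19 20 21 22 23 24 25 26 27
     L  L  W  W  L  W  W  W  L  W  W  L  L  W  W  L  W  W  W  L  W  W  L  L  W  W  L  W
Position 27 is W, so the first player wins.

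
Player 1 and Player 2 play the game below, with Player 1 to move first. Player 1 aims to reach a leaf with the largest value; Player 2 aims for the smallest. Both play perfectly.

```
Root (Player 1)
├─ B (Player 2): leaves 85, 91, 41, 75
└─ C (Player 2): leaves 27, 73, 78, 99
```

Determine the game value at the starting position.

41

B (Player 2): min(85, 91, 41, 75) = 41
C (Player 2): min(27, 73, 78, 99) = 27
Root (Player 1): max(41, 27) = 41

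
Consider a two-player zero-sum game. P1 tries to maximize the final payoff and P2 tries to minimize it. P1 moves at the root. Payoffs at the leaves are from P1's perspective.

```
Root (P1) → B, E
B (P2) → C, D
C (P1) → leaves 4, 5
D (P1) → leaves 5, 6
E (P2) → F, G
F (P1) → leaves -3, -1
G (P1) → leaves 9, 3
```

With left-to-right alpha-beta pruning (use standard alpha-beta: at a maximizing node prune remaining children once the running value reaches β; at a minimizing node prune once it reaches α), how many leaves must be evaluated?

C [α=-∞,β=+∞]: v=5
D [α=-∞,β=5]: v=5 after child 1 ≥ β → β-cutoff, skip 1
B [α=-∞,β=+∞]: v=5
F [α=5,β=+∞]: v=-1
E [α=5,β=+∞]: v=-1 after child 1 ≤ α → α-cutoff, skip 1
Root [α=-∞,β=+∞]: v=5
Leaves evaluated: 5 of 8.

5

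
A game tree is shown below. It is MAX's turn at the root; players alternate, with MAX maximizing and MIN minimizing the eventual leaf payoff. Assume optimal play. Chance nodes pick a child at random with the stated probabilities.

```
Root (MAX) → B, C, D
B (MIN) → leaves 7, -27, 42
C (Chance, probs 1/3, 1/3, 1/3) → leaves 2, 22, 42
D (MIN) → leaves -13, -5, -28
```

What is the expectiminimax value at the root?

22

B (MIN): min(7, -27, 42) = -27
C (Chance): 1/3·2 + 1/3·22 + 1/3·42 = 22
D (MIN): min(-13, -5, -28) = -28
Root (MAX): max(-27, 22, -28) = 22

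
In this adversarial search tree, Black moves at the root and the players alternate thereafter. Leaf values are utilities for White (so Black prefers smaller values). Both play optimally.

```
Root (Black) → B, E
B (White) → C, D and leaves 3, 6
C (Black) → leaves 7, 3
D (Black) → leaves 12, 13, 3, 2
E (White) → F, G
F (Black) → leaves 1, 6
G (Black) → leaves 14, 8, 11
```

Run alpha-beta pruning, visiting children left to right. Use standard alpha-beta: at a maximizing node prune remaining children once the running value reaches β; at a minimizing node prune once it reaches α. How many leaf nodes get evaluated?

C [α=-∞,β=+∞]: v=3
D [α=3,β=+∞]: v=3 after child 3 ≤ α → α-cutoff, skip 1
B [α=-∞,β=+∞]: v=6
F [α=-∞,β=6]: v=1
G [α=1,β=6]: v=8
E [α=-∞,β=6]: v=8
Root [α=-∞,β=+∞]: v=6
Leaves evaluated: 12 of 13.

12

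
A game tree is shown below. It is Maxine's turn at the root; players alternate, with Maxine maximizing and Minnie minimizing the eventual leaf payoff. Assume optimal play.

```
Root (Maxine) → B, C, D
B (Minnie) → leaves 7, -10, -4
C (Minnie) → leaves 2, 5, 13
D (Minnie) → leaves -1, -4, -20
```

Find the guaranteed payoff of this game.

2

B (Minnie): min(7, -10, -4) = -10
C (Minnie): min(2, 5, 13) = 2
D (Minnie): min(-1, -4, -20) = -20
Root (Maxine): max(-10, 2, -20) = 2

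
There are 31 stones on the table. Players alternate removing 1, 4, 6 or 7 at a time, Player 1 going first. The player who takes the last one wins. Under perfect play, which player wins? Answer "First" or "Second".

Second

Mark each pile size as W (mover wins) or L (mover loses):
i:   0  1  2  3  4  5  6  7  8  9 10 11 12 13 14 15 16 17 18 19 20 21 22 23 24 25 26 27 28 29 30 31
     L  W  L  W  W  L  W  W  W  W  L  W  W  L  W  L  W  W  L  W  W  W  W  L  W  W  L  W  L  W  W  L
Position 31 is L, so the second player wins.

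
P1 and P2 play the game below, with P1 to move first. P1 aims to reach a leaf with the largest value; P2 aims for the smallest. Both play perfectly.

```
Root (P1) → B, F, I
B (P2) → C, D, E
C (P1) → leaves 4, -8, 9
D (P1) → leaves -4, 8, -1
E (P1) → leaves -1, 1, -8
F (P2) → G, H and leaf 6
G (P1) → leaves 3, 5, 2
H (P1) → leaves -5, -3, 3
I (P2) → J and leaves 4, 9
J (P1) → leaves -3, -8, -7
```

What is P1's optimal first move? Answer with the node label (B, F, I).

C (P1): max(4, -8, 9) = 9
D (P1): max(-4, 8, -1) = 8
E (P1): max(-1, 1, -8) = 1
B (P2): min(9, 8, 1) = 1
G (P1): max(3, 5, 2) = 5
H (P1): max(-5, -3, 3) = 3
F (P2): min(5, 3, 6) = 3
J (P1): max(-3, -8, -7) = -3
I (P2): min(-3, 4, 9) = -3
Root (P1): max(1, 3, -3) = 3
P1 picks the child with the highest value: F (value 3).

F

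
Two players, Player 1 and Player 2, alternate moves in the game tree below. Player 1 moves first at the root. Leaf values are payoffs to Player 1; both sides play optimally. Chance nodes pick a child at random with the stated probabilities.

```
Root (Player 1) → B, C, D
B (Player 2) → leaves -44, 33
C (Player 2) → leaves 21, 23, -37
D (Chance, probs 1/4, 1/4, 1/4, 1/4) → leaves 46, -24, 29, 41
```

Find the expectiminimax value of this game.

23

B (Player 2): min(-44, 33) = -44
C (Player 2): min(21, 23, -37) = -37
D (Chance): 1/4·46 + 1/4·-24 + 1/4·29 + 1/4·41 = 23
Root (Player 1): max(-44, -37, 23) = 23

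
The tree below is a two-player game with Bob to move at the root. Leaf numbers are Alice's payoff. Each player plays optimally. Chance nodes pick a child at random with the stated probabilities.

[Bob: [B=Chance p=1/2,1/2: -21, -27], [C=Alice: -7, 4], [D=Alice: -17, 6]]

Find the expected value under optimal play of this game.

-24

B (Chance): 1/2·-21 + 1/2·-27 = -24
C (Alice): max(-7, 4) = 4
D (Alice): max(-17, 6) = 6
Root (Bob): min(-24, 4, 6) = -24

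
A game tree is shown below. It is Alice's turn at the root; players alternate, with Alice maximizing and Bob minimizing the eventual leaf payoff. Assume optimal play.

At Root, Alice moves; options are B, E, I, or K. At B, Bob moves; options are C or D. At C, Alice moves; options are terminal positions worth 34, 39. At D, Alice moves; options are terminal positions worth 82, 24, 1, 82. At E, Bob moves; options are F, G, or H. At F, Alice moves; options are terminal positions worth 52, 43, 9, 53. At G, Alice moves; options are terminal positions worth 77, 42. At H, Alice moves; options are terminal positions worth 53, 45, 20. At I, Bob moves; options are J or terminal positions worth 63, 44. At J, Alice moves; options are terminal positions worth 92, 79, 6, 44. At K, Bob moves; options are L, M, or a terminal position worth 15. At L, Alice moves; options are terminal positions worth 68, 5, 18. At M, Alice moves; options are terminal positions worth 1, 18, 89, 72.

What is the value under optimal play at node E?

53

F: max(52, 43, 9, 53) = 53
G: max(77, 42) = 77
H: max(53, 45, 20) = 53
E: min(53, 77, 53) = 53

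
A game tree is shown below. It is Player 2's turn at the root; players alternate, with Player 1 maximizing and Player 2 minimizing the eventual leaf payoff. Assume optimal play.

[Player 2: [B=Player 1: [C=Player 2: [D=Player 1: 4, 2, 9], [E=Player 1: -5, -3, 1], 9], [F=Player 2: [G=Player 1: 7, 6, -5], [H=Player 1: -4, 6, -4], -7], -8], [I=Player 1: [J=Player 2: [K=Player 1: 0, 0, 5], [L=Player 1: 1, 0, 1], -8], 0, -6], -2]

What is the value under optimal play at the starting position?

D (Player 1): max(4, 2, 9) = 9
E (Player 1): max(-5, -3, 1) = 1
C (Player 2): min(9, 1, 9) = 1
G (Player 1): max(7, 6, -5) = 7
H (Player 1): max(-4, 6, -4) = 6
F (Player 2): min(7, 6, -7) = -7
B (Player 1): max(1, -7, -8) = 1
K (Player 1): max(0, 0, 5) = 5
L (Player 1): max(1, 0, 1) = 1
J (Player 2): min(5, 1, -8) = -8
I (Player 1): max(-8, 0, -6) = 0
Root (Player 2): min(1, 0, -2) = -2

-2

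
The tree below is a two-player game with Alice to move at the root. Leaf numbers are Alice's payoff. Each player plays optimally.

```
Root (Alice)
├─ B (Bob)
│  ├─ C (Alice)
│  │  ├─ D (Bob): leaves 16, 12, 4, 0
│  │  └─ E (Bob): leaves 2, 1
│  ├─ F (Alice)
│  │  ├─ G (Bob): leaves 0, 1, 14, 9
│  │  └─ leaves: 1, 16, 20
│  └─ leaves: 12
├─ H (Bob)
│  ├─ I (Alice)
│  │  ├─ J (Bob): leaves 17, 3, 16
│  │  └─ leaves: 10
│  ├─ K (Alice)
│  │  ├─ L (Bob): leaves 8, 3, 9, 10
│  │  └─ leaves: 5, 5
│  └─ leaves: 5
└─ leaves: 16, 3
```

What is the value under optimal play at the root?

D (Bob): min(16, 12, 4, 0) = 0
E (Bob): min(2, 1) = 1
C (Alice): max(0, 1) = 1
G (Bob): min(0, 1, 14, 9) = 0
F (Alice): max(0, 1, 16, 20) = 20
B (Bob): min(1, 20, 12) = 1
J (Bob): min(17, 3, 16) = 3
I (Alice): max(3, 10) = 10
L (Bob): min(8, 3, 9, 10) = 3
K (Alice): max(3, 5, 5) = 5
H (Bob): min(10, 5, 5) = 5
Root (Alice): max(1, 5, 16, 3) = 16

16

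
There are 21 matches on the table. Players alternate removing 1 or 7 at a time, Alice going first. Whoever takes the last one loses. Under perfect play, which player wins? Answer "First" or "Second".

Mark each pile size as W (mover wins) or L (mover loses):
i:   0  1  2  3  4  5  6  7  8  9 10 11 12 13 14 15 16 17 18 19 20 21
     W  L  W  L  W  L  W  L  W  L  W  L  W  L  W  L  W  L  W  L  W  L
Position 21 is L, so the second player wins.

Second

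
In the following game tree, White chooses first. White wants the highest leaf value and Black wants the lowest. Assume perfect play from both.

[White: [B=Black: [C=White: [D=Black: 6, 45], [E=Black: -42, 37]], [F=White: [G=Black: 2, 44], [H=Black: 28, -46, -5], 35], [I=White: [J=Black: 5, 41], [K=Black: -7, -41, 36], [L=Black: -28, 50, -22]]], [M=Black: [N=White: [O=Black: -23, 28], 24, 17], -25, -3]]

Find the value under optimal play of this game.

5

D (Black): min(6, 45) = 6
E (Black): min(-42, 37) = -42
C (White): max(6, -42) = 6
G (Black): min(2, 44) = 2
H (Black): min(28, -46, -5) = -46
F (White): max(2, -46, 35) = 35
J (Black): min(5, 41) = 5
K (Black): min(-7, -41, 36) = -41
L (Black): min(-28, 50, -22) = -28
I (White): max(5, -41, -28) = 5
B (Black): min(6, 35, 5) = 5
O (Black): min(-23, 28) = -23
N (White): max(-23, 24, 17) = 24
M (Black): min(24, -25, -3) = -25
Root (White): max(5, -25) = 5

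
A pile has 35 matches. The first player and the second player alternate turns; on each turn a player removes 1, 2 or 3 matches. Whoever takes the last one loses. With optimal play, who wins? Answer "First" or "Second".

First

W/L table (W = player to move can force a win):
i:   0  1  2  3  4  5  6  7  8  9 10 11 12 13 14 15 16 17 18 19 20 21 22 23 24 25 26 27 28 29 30 31 32 33 34 35
     W  L  W  W  W  L  W  W  W  L  W  W  W  L  W  W  W  L  W  W  W  L  W  W  W  L  W  W  W  L  W  W  W  L  W  W
Position 35 is W, so the first player wins.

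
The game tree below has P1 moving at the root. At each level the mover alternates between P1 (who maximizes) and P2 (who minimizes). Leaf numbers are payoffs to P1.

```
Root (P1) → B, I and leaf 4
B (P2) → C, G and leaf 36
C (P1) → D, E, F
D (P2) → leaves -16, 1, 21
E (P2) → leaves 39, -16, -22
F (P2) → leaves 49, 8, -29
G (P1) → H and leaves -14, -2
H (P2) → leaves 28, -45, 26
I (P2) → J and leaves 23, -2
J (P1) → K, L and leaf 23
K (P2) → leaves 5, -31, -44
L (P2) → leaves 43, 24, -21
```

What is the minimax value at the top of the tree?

D (P2): min(-16, 1, 21) = -16
E (P2): min(39, -16, -22) = -22
F (P2): min(49, 8, -29) = -29
C (P1): max(-16, -22, -29) = -16
H (P2): min(28, -45, 26) = -45
G (P1): max(-45, -14, -2) = -2
B (P2): min(-16, -2, 36) = -16
K (P2): min(5, -31, -44) = -44
L (P2): min(43, 24, -21) = -21
J (P1): max(-44, -21, 23) = 23
I (P2): min(23, 23, -2) = -2
Root (P1): max(-16, -2, 4) = 4

4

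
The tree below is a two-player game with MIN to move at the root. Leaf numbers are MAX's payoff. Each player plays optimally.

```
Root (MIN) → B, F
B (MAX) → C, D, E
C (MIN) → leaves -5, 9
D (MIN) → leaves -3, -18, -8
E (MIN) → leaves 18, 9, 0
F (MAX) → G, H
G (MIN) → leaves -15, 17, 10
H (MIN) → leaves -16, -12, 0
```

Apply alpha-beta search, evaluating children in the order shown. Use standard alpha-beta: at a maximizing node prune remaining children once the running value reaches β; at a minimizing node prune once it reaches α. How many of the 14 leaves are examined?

11

C [α=-∞,β=+∞]: v=-5
D [α=-5,β=+∞]: v=-18 after child 2 ≤ α → α-cutoff, skip 1
E [α=-5,β=+∞]: v=0
B [α=-∞,β=+∞]: v=0
G [α=-∞,β=0]: v=-15
H [α=-15,β=0]: v=-16 after child 1 ≤ α → α-cutoff, skip 2
F [α=-∞,β=0]: v=-15
Root [α=-∞,β=+∞]: v=-15
Leaves evaluated: 11 of 14.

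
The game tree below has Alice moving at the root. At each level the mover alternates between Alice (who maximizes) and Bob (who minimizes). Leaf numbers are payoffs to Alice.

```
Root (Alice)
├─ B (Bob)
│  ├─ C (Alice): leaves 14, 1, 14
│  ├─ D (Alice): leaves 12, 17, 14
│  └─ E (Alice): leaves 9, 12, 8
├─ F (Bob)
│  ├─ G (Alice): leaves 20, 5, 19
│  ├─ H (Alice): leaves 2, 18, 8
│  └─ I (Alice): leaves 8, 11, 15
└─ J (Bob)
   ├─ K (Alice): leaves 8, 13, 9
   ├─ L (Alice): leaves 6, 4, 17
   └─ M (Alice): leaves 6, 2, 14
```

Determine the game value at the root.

15

C (Alice): max(14, 1, 14) = 14
D (Alice): max(12, 17, 14) = 17
E (Alice): max(9, 12, 8) = 12
B (Bob): min(14, 17, 12) = 12
G (Alice): max(20, 5, 19) = 20
H (Alice): max(2, 18, 8) = 18
I (Alice): max(8, 11, 15) = 15
F (Bob): min(20, 18, 15) = 15
K (Alice): max(8, 13, 9) = 13
L (Alice): max(6, 4, 17) = 17
M (Alice): max(6, 2, 14) = 14
J (Bob): min(13, 17, 14) = 13
Root (Alice): max(12, 15, 13) = 15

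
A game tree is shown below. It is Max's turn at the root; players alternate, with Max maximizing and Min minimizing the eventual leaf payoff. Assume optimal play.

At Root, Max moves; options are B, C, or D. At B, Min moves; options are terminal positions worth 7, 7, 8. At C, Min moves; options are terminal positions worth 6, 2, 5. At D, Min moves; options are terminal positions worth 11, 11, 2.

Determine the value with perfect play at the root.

7

B (Min): min(7, 7, 8) = 7
C (Min): min(6, 2, 5) = 2
D (Min): min(11, 11, 2) = 2
Root (Max): max(7, 2, 2) = 7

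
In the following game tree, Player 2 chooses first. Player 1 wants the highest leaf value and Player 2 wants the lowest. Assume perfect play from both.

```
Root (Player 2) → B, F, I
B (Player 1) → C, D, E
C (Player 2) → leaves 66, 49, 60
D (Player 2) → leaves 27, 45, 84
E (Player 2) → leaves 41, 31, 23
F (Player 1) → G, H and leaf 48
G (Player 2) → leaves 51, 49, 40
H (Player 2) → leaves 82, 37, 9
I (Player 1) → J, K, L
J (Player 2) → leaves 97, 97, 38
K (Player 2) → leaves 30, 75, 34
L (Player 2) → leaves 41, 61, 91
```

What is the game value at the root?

41

C (Player 2): min(66, 49, 60) = 49
D (Player 2): min(27, 45, 84) = 27
E (Player 2): min(41, 31, 23) = 23
B (Player 1): max(49, 27, 23) = 49
G (Player 2): min(51, 49, 40) = 40
H (Player 2): min(82, 37, 9) = 9
F (Player 1): max(40, 9, 48) = 48
J (Player 2): min(97, 97, 38) = 38
K (Player 2): min(30, 75, 34) = 30
L (Player 2): min(41, 61, 91) = 41
I (Player 1): max(38, 30, 41) = 41
Root (Player 2): min(49, 48, 41) = 41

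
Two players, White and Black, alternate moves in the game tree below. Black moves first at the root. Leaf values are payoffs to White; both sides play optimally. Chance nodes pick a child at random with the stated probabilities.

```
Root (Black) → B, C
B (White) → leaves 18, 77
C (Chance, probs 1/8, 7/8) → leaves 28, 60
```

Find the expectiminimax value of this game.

56

B (White): max(18, 77) = 77
C (Chance): 1/8·28 + 7/8·60 = 56
Root (Black): min(77, 56) = 56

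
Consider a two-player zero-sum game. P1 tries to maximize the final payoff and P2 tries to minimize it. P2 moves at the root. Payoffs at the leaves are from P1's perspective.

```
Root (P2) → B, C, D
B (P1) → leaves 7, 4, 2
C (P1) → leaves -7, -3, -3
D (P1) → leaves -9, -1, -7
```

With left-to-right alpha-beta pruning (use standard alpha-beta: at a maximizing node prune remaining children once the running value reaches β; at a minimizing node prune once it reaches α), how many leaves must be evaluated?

8

B [α=-∞,β=+∞]: v=7
C [α=-∞,β=7]: v=-3
D [α=-∞,β=-3]: v=-1 after child 2 ≥ β → β-cutoff, skip 1
Root [α=-∞,β=+∞]: v=-3
Leaves evaluated: 8 of 9.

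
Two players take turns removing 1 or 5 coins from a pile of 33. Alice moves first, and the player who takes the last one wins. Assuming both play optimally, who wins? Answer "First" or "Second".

First

Compute winning (W) and losing (L) positions by backward induction:
i:   0  1  2  3  4  5  6  7  8  9 10 11 12 13 14 15 16 17 18 19 20 21 22 23 24 25 26 27 28 29 30 31 32 33
     L  W  L  W  L  W  L  W  L  W  L  W  L  W  L  W  L  W  L  W  L  W  L  W  L  W  L  W  L  W  L  W  L  W
Position 33 is W, so the first player wins.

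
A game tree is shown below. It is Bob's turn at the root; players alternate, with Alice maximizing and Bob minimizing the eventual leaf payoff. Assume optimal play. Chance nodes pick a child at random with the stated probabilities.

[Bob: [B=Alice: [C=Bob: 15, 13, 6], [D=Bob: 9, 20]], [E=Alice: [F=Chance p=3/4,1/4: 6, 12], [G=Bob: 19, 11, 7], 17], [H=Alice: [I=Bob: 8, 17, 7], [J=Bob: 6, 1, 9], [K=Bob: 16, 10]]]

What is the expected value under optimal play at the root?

C (Bob): min(15, 13, 6) = 6
D (Bob): min(9, 20) = 9
B (Alice): max(6, 9) = 9
F (Chance): 3/4·6 + 1/4·12 = 7.5
G (Bob): min(19, 11, 7) = 7
E (Alice): max(7.5, 7, 17) = 17
I (Bob): min(8, 17, 7) = 7
J (Bob): min(6, 1, 9) = 1
K (Bob): min(16, 10) = 10
H (Alice): max(7, 1, 10) = 10
Root (Bob): min(9, 17, 10) = 9

9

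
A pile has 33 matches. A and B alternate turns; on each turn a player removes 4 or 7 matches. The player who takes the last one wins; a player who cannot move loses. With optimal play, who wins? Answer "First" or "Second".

Positions where the player to move wins (W) vs loses (L):
i:   0  1  2  3  4  5  6  7  8  9 10 11 12 13 14 15 16 17 18 19 20 21 22 23 24 25 26 27 28 29 30 31 32 33
     L  L  L  L  W  W  W  W  W  W  W  L  L  L  L  W  W  W  W  W  W  W  L  L  L  L  W  W  W  W  W  W  W  L
Position 33 is L, so the second player wins.

Second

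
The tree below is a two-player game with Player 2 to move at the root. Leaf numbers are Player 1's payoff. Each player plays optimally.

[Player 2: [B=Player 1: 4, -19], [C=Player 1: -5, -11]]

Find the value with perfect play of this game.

-5

B (Player 1): max(4, -19) = 4
C (Player 1): max(-5, -11) = -5
Root (Player 2): min(4, -5) = -5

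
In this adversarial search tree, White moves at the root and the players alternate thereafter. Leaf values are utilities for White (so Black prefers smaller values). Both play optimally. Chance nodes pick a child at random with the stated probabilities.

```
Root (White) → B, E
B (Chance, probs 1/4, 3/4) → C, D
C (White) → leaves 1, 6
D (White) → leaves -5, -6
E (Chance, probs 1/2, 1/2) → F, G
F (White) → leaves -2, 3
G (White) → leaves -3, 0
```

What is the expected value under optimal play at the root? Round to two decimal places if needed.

1.5

C (White): max(1, 6) = 6
D (White): max(-5, -6) = -5
B (Chance): 1/4·6 + 3/4·-5 = -2.25
F (White): max(-2, 3) = 3
G (White): max(-3, 0) = 0
E (Chance): 1/2·3 + 1/2·0 = 1.5
Root (White): max(-2.25, 1.5) = 1.5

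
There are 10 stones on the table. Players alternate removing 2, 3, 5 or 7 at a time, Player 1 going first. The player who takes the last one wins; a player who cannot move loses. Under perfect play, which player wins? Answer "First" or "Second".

W/L table (W = player to move can force a win):
i:   0  1  2  3  4  5  6  7  8  9 10
     L  L  W  W  W  W  W  W  W  L  L
Position 10 is L, so the second player wins.

Second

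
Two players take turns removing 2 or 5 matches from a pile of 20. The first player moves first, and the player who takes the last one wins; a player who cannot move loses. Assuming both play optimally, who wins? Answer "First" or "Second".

First

Positions where the player to move wins (W) vs loses (L):
i:   0  1  2  3  4  5  6  7  8  9 10 11 12 13 14 15 16 17 18 19 20
     L  L  W  W  L  W  W  L  L  W  W  L  W  W  L  L  W  W  L  W  W
Position 20 is W, so the first player wins.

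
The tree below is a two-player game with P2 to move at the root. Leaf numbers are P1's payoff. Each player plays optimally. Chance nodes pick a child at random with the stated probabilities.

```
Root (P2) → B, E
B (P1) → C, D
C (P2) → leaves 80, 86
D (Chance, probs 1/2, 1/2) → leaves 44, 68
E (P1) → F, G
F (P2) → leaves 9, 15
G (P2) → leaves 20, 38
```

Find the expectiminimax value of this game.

C (P2): min(80, 86) = 80
D (Chance): 1/2·44 + 1/2·68 = 56
B (P1): max(80, 56) = 80
F (P2): min(9, 15) = 9
G (P2): min(20, 38) = 20
E (P1): max(9, 20) = 20
Root (P2): min(80, 20) = 20

20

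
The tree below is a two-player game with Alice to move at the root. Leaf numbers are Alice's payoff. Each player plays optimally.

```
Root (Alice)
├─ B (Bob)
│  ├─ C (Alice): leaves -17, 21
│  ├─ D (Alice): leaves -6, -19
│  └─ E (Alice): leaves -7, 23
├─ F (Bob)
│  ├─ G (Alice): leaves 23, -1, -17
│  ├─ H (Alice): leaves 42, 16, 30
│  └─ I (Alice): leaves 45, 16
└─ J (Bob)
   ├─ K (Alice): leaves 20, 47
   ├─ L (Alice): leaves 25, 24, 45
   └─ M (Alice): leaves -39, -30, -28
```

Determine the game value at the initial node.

23

C (Alice): max(-17, 21) = 21
D (Alice): max(-6, -19) = -6
E (Alice): max(-7, 23) = 23
B (Bob): min(21, -6, 23) = -6
G (Alice): max(23, -1, -17) = 23
H (Alice): max(42, 16, 30) = 42
I (Alice): max(45, 16) = 45
F (Bob): min(23, 42, 45) = 23
K (Alice): max(20, 47) = 47
L (Alice): max(25, 24, 45) = 45
M (Alice): max(-39, -30, -28) = -28
J (Bob): min(47, 45, -28) = -28
Root (Alice): max(-6, 23, -28) = 23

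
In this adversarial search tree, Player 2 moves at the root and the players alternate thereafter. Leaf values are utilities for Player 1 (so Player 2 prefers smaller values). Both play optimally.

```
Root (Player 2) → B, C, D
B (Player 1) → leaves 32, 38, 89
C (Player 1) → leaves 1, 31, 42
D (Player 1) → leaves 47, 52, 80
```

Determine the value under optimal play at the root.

42

B (Player 1): max(32, 38, 89) = 89
C (Player 1): max(1, 31, 42) = 42
D (Player 1): max(47, 52, 80) = 80
Root (Player 2): min(89, 42, 80) = 42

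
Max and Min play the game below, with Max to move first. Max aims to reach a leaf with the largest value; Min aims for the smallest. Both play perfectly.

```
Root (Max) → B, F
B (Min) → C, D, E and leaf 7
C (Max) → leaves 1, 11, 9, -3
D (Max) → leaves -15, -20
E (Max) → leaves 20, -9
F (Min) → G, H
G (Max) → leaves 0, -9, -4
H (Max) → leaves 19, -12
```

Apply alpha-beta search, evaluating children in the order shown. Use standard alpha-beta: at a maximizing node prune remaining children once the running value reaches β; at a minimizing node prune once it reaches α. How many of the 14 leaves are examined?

12

C [α=-∞,β=+∞]: v=11
D [α=-∞,β=11]: v=-15
E [α=-∞,β=-15]: v=20 after child 1 ≥ β → β-cutoff, skip 1
B [α=-∞,β=+∞]: v=-15
G [α=-15,β=+∞]: v=0
H [α=-15,β=0]: v=19 after child 1 ≥ β → β-cutoff, skip 1
F [α=-15,β=+∞]: v=0
Root [α=-∞,β=+∞]: v=0
Leaves evaluated: 12 of 14.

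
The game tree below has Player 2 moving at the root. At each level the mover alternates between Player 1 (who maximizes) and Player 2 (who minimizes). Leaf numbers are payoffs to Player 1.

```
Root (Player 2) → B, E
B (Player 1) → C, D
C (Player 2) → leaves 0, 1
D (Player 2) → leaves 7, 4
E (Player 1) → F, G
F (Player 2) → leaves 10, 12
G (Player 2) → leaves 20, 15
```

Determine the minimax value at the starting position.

4

C (Player 2): min(0, 1) = 0
D (Player 2): min(7, 4) = 4
B (Player 1): max(0, 4) = 4
F (Player 2): min(10, 12) = 10
G (Player 2): min(20, 15) = 15
E (Player 1): max(10, 15) = 15
Root (Player 2): min(4, 15) = 4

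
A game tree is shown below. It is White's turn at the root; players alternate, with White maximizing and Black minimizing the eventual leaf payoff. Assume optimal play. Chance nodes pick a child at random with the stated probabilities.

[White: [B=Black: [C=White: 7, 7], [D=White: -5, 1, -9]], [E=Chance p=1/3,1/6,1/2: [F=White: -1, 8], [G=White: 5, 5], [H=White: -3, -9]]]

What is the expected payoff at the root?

2

C (White): max(7, 7) = 7
D (White): max(-5, 1, -9) = 1
B (Black): min(7, 1) = 1
F (White): max(-1, 8) = 8
G (White): max(5, 5) = 5
H (White): max(-3, -9) = -3
E (Chance): 1/3·8 + 1/6·5 + 1/2·-3 = 2
Root (White): max(1, 2) = 2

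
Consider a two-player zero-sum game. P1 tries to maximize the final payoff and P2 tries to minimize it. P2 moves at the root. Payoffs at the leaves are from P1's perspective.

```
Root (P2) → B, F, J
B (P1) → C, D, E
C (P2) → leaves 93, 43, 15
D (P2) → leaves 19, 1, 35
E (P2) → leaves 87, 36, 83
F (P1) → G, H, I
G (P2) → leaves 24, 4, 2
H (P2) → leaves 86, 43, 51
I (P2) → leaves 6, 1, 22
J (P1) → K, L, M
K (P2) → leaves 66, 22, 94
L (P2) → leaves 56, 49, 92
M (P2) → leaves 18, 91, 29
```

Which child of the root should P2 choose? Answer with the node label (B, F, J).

C (P2): min(93, 43, 15) = 15
D (P2): min(19, 1, 35) = 1
E (P2): min(87, 36, 83) = 36
B (P1): max(15, 1, 36) = 36
G (P2): min(24, 4, 2) = 2
H (P2): min(86, 43, 51) = 43
I (P2): min(6, 1, 22) = 1
F (P1): max(2, 43, 1) = 43
K (P2): min(66, 22, 94) = 22
L (P2): min(56, 49, 92) = 49
M (P2): min(18, 91, 29) = 18
J (P1): max(22, 49, 18) = 49
Root (P2): min(36, 43, 49) = 36
P2 picks the child with the lowest value: B (value 36).

B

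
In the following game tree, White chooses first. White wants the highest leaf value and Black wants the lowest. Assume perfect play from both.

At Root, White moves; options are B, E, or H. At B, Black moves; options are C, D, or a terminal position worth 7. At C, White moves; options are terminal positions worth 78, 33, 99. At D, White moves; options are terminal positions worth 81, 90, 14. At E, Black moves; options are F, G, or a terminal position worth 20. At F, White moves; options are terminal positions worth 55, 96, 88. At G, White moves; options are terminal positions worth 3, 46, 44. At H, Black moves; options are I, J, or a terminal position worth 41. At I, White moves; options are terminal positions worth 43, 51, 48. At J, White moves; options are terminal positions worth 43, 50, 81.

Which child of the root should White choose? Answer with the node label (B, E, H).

H

C (White): max(78, 33, 99) = 99
D (White): max(81, 90, 14) = 90
B (Black): min(99, 90, 7) = 7
F (White): max(55, 96, 88) = 96
G (White): max(3, 46, 44) = 46
E (Black): min(96, 46, 20) = 20
I (White): max(43, 51, 48) = 51
J (White): max(43, 50, 81) = 81
H (Black): min(51, 81, 41) = 41
Root (White): max(7, 20, 41) = 41
White picks the child with the highest value: H (value 41).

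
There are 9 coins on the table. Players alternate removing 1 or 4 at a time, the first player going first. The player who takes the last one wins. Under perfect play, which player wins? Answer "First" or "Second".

First

Compute winning (W) and losing (L) positions by backward induction:
i:   0  1  2  3  4  5  6  7  8  9
     L  W  L  W  W  L  W  L  W  W
Position 9 is W, so the first player wins.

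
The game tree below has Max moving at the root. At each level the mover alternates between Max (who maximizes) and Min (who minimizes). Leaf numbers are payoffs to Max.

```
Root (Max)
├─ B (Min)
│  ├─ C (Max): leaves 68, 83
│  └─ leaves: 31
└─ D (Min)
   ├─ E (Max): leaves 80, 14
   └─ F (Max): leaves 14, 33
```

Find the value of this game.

C (Max): max(68, 83) = 83
B (Min): min(83, 31) = 31
E (Max): max(80, 14) = 80
F (Max): max(14, 33) = 33
D (Min): min(80, 33) = 33
Root (Max): max(31, 33) = 33

33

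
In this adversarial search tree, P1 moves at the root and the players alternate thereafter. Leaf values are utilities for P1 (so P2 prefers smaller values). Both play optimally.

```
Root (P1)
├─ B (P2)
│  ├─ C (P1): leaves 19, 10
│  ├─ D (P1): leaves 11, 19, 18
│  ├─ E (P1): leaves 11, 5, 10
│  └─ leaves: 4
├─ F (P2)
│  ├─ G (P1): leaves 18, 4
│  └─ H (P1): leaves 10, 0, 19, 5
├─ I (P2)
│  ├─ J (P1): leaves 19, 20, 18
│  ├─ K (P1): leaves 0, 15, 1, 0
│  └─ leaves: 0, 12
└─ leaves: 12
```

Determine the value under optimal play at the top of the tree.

C (P1): max(19, 10) = 19
D (P1): max(11, 19, 18) = 19
E (P1): max(11, 5, 10) = 11
B (P2): min(19, 19, 11, 4) = 4
G (P1): max(18, 4) = 18
H (P1): max(10, 0, 19, 5) = 19
F (P2): min(18, 19) = 18
J (P1): max(19, 20, 18) = 20
K (P1): max(0, 15, 1, 0) = 15
I (P2): min(20, 15, 0, 12) = 0
Root (P1): max(4, 18, 0, 12) = 18

18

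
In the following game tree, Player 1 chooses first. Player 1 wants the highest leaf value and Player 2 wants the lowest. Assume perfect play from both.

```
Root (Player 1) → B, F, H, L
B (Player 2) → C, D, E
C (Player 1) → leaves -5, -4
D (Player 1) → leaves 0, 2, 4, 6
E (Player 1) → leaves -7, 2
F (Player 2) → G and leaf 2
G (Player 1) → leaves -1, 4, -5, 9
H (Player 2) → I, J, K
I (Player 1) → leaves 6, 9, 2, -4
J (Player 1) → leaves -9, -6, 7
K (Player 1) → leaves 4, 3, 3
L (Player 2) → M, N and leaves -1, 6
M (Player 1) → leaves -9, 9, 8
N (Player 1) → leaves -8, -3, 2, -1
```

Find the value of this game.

C (Player 1): max(-5, -4) = -4
D (Player 1): max(0, 2, 4, 6) = 6
E (Player 1): max(-7, 2) = 2
B (Player 2): min(-4, 6, 2) = -4
G (Player 1): max(-1, 4, -5, 9) = 9
F (Player 2): min(9, 2) = 2
I (Player 1): max(6, 9, 2, -4) = 9
J (Player 1): max(-9, -6, 7) = 7
K (Player 1): max(4, 3, 3) = 4
H (Player 2): min(9, 7, 4) = 4
M (Player 1): max(-9, 9, 8) = 9
N (Player 1): max(-8, -3, 2, -1) = 2
L (Player 2): min(9, 2, -1, 6) = -1
Root (Player 1): max(-4, 2, 4, -1) = 4

4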